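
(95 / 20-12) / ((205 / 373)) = -10817 / 820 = -13.19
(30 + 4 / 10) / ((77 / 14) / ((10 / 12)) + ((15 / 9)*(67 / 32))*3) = 4864 / 2731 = 1.78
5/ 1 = 5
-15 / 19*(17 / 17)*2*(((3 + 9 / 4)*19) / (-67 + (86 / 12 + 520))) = -945 / 2761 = -0.34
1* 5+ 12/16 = 23/4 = 5.75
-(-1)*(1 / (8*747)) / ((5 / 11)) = 11 / 29880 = 0.00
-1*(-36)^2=-1296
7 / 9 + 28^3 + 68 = 198187 / 9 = 22020.78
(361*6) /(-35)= -61.89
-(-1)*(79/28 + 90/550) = 4597/1540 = 2.99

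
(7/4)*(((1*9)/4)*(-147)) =-9261/16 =-578.81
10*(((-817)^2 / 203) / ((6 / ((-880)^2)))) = 2584517408000 / 609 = 4243870949.10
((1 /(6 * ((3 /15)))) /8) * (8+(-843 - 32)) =-1445 /16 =-90.31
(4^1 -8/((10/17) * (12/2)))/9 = 26/135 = 0.19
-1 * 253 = -253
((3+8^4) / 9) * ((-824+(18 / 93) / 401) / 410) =-20993311331 / 22935195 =-915.33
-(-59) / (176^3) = 59 / 5451776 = 0.00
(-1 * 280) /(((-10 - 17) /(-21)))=-1960 /9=-217.78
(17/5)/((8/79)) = 1343/40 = 33.58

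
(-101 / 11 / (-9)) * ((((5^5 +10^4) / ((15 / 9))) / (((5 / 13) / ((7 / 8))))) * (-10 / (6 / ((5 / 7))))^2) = 20515625 / 792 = 25903.57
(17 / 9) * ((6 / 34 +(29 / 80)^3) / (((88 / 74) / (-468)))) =-938244853 / 5632000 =-166.59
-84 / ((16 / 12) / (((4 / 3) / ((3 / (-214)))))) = 5992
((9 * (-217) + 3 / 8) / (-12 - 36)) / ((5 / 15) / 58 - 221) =-453009 / 2460992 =-0.18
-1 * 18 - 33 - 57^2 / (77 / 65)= -215112 / 77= -2793.66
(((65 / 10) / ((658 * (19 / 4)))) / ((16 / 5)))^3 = 274625 / 1000480076804096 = 0.00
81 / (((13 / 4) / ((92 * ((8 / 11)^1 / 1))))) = 238464 / 143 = 1667.58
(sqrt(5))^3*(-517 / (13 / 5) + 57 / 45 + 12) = -36188*sqrt(5) / 39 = -2074.84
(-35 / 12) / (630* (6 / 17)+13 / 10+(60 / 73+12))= -217175 / 17607918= -0.01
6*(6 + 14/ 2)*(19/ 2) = 741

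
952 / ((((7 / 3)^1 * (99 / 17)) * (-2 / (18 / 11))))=-6936 / 121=-57.32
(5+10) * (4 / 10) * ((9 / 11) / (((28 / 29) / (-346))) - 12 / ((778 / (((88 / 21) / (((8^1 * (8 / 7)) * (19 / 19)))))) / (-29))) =-105313413 / 59906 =-1757.98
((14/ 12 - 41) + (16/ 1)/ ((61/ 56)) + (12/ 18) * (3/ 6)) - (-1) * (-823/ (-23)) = 30785/ 2806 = 10.97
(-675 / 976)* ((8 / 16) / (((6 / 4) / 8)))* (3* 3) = -16.60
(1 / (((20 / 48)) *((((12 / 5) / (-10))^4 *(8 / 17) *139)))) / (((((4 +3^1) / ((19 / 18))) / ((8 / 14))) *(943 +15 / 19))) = 479453125 / 474860304576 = 0.00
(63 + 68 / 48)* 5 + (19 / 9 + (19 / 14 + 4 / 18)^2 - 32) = 1169620 / 3969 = 294.69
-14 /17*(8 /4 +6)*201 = -22512 /17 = -1324.24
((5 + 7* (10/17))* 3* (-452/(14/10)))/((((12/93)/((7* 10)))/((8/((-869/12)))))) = 7818696000/14773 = 529255.80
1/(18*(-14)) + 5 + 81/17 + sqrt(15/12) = sqrt(5)/2 + 41815/4284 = 10.88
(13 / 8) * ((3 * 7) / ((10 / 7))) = 1911 / 80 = 23.89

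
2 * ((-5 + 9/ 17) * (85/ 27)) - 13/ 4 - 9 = -4363/ 108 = -40.40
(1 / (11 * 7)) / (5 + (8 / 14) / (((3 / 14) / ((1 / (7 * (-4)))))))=3 / 1133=0.00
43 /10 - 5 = -7 /10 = -0.70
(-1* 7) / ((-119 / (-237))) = -237 / 17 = -13.94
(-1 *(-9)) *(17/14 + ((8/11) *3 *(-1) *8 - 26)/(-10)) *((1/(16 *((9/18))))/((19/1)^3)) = 38529/42251440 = 0.00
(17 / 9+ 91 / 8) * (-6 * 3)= -238.75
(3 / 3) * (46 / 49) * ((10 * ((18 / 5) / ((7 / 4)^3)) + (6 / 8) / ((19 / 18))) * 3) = 6680097 / 319333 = 20.92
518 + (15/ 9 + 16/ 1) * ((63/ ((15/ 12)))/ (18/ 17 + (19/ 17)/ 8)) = 1027642/ 815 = 1260.91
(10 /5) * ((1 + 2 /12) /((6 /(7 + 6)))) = 91 /18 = 5.06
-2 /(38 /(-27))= 27 /19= 1.42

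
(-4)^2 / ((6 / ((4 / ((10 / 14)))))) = 224 / 15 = 14.93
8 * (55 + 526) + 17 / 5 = 23257 / 5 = 4651.40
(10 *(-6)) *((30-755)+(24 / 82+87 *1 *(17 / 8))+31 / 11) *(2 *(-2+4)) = 58126410 / 451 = 128883.39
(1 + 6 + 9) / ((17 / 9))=144 / 17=8.47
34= 34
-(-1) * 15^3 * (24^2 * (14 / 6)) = 4536000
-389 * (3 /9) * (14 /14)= -129.67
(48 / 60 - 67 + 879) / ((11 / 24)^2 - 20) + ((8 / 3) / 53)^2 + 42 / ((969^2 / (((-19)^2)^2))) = -14674367089346 / 416417381955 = -35.24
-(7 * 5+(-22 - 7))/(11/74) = -444/11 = -40.36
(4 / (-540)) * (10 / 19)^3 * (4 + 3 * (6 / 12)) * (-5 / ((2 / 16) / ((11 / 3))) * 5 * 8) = 19360000 / 555579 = 34.85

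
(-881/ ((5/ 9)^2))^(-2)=625/ 5092392321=0.00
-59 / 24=-2.46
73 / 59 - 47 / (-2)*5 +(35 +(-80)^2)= 773341 / 118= 6553.74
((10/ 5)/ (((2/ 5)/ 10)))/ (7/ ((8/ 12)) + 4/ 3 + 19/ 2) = 75/ 32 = 2.34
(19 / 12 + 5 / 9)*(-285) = -7315 / 12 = -609.58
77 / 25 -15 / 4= -67 / 100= -0.67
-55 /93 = -0.59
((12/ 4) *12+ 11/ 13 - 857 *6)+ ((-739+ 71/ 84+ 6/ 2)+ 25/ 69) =-146676091/ 25116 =-5839.95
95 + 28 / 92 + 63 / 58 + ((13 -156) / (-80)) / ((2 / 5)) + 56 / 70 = 101.66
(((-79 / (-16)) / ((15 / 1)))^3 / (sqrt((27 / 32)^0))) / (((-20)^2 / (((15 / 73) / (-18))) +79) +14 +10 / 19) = -9367741 / 9178900992000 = -0.00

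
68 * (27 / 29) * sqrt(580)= 3672 * sqrt(145) / 29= 1524.72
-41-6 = -47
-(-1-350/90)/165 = 4/135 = 0.03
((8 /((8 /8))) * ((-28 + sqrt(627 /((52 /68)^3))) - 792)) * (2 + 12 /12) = -19680 + 408 * sqrt(138567) /169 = -18781.32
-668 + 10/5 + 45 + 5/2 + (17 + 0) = -1203/2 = -601.50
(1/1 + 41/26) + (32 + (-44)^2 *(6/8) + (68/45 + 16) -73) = 1674373/1170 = 1431.09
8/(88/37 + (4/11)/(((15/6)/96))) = 0.49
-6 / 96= -1 / 16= -0.06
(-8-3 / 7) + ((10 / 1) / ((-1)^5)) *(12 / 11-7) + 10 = 4671 / 77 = 60.66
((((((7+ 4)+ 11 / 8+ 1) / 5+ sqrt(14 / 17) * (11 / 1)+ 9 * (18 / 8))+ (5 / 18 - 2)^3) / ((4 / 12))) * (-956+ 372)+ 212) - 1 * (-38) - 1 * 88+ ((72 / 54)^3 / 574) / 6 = -10828350188 / 348705 - 19272 * sqrt(238) / 17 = -48542.09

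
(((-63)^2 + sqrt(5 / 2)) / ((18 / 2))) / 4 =sqrt(10) / 72 + 441 / 4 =110.29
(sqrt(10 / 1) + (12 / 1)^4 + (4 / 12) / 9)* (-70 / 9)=-161304.88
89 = 89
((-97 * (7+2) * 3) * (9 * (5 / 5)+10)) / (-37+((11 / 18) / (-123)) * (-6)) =1345.98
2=2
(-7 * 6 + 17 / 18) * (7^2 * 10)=-20117.22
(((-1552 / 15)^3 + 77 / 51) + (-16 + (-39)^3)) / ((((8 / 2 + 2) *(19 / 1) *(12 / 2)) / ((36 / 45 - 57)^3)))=371402874392721694 / 1226390625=302842232.17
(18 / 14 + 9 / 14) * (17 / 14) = 459 / 196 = 2.34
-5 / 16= -0.31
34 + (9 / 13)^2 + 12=7855 / 169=46.48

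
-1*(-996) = 996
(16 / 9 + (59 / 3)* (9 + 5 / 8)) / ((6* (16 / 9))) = 13757 / 768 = 17.91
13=13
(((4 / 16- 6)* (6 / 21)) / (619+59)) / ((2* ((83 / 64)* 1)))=-184 / 196959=-0.00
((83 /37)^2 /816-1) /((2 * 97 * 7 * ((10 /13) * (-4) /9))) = 8659677 /4045405952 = 0.00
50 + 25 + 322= 397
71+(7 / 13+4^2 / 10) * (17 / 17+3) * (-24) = -8729 / 65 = -134.29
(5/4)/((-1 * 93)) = -5/372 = -0.01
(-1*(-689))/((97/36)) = 24804/97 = 255.71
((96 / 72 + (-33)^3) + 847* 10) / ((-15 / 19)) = 1565543 / 45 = 34789.84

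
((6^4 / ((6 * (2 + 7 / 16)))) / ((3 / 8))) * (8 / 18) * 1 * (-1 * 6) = -8192 / 13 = -630.15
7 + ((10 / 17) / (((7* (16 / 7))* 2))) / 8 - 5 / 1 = 4357 / 2176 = 2.00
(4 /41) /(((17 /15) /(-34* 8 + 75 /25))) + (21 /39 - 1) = -214002 /9061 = -23.62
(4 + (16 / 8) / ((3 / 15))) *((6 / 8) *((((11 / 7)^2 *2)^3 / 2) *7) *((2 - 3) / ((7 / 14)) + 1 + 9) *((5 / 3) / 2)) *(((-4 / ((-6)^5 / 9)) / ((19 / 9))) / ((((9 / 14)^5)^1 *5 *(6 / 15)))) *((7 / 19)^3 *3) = 340281436880 / 7695324729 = 44.22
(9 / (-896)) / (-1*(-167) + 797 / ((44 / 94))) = -33 / 6142528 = -0.00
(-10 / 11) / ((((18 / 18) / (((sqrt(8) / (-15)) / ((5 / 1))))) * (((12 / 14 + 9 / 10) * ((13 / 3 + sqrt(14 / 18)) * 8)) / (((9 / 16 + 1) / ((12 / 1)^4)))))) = -175 * sqrt(14) / 72720654336 + 2275 * sqrt(2) / 72720654336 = 0.00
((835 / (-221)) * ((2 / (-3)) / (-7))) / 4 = -835 / 9282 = -0.09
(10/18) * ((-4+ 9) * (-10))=-250/9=-27.78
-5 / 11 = -0.45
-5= -5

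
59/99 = 0.60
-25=-25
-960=-960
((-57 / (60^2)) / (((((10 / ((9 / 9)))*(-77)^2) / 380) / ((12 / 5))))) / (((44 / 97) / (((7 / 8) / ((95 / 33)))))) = -0.00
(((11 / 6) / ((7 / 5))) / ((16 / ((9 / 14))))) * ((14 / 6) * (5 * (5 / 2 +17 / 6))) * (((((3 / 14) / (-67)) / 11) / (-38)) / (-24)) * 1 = -25 / 23952768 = -0.00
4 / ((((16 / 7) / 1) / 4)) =7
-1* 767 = -767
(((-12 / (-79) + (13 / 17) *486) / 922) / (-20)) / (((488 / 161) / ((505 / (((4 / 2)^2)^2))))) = -4059770043 / 19336449536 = -0.21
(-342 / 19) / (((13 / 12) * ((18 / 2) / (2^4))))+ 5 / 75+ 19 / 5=-5006 / 195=-25.67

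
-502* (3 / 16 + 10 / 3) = -42419 / 24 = -1767.46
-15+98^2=9589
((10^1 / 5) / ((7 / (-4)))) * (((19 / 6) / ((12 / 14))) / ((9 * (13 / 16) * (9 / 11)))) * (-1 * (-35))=-234080 / 9477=-24.70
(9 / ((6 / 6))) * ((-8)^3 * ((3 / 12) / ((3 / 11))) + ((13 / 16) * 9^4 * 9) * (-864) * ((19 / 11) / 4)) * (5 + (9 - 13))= -3544272957 / 22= -161103316.23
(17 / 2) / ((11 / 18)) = 153 / 11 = 13.91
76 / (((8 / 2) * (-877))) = -0.02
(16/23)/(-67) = -16/1541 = -0.01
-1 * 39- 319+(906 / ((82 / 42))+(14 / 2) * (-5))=2913 / 41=71.05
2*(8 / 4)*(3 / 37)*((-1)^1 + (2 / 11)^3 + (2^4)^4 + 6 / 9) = 1046735764 / 49247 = 21254.81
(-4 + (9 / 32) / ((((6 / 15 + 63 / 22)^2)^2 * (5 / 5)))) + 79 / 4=1046614377393 / 66441248644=15.75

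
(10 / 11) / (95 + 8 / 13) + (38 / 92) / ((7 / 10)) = 1319865 / 2201353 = 0.60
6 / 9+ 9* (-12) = -322 / 3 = -107.33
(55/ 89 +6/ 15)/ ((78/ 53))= 8003/ 11570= 0.69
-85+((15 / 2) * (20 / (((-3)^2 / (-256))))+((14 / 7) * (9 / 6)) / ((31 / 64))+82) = -4263.47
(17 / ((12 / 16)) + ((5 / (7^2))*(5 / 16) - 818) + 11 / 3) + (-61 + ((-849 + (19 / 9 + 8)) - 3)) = -1694.52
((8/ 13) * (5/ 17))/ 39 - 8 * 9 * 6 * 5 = -2160.00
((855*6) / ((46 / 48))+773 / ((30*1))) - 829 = 3139369 / 690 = 4549.81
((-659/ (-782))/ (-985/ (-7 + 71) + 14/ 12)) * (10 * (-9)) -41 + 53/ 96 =-3599747983/ 102510816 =-35.12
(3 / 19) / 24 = 1 / 152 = 0.01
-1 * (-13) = 13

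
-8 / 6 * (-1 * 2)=8 / 3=2.67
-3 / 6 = -1 / 2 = -0.50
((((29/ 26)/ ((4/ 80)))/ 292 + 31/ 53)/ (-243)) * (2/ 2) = -66523/ 24444342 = -0.00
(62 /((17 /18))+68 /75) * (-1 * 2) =-169712 /1275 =-133.11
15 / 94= 0.16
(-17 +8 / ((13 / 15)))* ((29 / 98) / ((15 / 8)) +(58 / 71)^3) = -18677424596 / 3419839605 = -5.46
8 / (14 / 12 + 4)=48 / 31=1.55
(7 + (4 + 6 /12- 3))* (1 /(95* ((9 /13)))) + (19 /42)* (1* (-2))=-9283 /11970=-0.78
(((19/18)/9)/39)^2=361/39917124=0.00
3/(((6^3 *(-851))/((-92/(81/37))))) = 1/1458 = 0.00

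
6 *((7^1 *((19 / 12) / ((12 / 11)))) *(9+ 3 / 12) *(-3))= -54131 / 32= -1691.59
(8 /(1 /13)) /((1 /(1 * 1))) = 104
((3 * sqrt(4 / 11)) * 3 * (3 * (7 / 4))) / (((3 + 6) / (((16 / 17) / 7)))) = 24 * sqrt(11) / 187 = 0.43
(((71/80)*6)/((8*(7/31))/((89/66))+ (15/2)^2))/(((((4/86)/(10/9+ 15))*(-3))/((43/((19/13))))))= -136548932897/434722356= -314.11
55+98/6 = 214/3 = 71.33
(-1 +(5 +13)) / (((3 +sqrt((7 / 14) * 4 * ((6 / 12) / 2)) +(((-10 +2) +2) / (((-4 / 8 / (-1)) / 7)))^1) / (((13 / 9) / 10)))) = -1989 / 65605 - 221 * sqrt(2) / 1180890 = -0.03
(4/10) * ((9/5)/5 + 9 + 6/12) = 493/125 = 3.94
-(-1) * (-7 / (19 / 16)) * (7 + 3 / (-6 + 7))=-58.95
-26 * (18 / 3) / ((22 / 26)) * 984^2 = -178511197.09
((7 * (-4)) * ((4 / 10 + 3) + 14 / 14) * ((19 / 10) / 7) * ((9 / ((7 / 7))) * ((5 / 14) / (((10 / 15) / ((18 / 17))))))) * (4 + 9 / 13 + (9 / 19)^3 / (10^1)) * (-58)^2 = -37707537846924 / 13961675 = -2700788.97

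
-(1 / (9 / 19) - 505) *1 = 4526 / 9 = 502.89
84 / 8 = 21 / 2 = 10.50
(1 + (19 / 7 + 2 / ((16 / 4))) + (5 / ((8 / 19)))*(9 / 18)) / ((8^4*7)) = 1137 / 3211264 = 0.00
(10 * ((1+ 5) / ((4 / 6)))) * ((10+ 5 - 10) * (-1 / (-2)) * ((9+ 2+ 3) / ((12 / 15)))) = 7875 / 2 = 3937.50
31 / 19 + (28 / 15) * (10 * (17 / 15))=19483 / 855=22.79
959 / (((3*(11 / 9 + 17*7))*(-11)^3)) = -2877 / 1440142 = -0.00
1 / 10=0.10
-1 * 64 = -64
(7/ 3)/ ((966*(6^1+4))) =1/ 4140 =0.00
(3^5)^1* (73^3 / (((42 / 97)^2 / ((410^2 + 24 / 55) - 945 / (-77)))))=84765726475967.20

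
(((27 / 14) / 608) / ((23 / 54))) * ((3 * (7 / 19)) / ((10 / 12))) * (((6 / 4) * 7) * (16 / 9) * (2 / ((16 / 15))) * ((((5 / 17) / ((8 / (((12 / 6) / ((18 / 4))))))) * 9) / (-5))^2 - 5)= -7538589 / 153572288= -0.05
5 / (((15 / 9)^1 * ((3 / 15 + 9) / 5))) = 75 / 46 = 1.63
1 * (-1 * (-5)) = 5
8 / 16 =1 / 2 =0.50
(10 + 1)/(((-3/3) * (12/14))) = -12.83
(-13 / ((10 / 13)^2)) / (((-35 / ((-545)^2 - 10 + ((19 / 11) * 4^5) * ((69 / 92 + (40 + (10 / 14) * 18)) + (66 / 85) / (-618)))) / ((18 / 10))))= 5222954374136109 / 11797362500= 442722.21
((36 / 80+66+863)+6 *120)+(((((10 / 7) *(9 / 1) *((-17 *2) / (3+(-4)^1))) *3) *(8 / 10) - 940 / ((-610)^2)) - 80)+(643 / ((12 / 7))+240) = 1263412469 / 390705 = 3233.67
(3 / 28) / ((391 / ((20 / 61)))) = 15 / 166957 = 0.00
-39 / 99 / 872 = -13 / 28776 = -0.00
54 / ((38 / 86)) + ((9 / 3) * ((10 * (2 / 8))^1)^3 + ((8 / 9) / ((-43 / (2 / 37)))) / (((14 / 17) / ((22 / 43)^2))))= 4763177322469 / 28170284184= 169.09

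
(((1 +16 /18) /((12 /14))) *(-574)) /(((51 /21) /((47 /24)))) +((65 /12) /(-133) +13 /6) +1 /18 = -87719803 /86184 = -1017.82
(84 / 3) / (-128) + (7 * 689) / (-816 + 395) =-157283 / 13472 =-11.67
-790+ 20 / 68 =-13425 / 17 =-789.71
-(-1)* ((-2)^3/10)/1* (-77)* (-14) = -4312/5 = -862.40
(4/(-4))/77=-1/77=-0.01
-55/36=-1.53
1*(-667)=-667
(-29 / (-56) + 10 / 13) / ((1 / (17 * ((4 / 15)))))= 15929 / 2730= 5.83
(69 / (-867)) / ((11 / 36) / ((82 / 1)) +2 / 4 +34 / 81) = -611064 / 7090615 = -0.09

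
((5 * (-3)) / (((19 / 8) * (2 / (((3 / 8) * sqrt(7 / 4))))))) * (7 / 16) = -315 * sqrt(7) / 1216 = -0.69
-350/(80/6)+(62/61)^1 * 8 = -4421/244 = -18.12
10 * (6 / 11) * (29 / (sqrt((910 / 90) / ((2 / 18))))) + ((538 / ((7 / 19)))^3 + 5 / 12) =1740 * sqrt(91) / 1001 + 12817073534291 / 4116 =3113963460.29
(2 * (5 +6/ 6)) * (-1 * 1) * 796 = -9552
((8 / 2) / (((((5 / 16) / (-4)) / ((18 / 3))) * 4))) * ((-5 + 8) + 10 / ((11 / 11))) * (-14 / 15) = 23296 / 25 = 931.84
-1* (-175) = 175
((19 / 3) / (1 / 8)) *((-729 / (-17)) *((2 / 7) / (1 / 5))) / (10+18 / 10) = 1846800 / 7021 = 263.04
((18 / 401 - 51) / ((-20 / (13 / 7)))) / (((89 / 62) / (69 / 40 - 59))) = -2695033887 / 14275600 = -188.79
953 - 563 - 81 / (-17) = 6711 / 17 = 394.76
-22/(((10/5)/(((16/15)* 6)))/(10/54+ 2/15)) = -15136/675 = -22.42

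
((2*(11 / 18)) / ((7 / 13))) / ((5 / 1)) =143 / 315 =0.45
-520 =-520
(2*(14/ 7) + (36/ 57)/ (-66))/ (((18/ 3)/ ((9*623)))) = 779373/ 209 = 3729.06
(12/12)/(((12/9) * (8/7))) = 21/32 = 0.66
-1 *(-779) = 779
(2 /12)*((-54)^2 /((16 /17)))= 4131 /8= 516.38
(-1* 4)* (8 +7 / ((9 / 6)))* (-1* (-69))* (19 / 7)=-66424 / 7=-9489.14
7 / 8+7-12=-33 / 8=-4.12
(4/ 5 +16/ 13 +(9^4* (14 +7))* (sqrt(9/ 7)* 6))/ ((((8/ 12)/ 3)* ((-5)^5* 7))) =-192.83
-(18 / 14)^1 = -9 / 7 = -1.29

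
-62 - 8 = -70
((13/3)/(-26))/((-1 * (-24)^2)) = 1/3456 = 0.00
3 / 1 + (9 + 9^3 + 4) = 745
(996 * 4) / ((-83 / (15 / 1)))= -720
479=479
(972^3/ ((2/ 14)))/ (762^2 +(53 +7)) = 66961566/ 6049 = 11069.86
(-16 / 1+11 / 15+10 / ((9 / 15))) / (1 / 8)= 56 / 5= 11.20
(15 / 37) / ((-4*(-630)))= 1 / 6216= 0.00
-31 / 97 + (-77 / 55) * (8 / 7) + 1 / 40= -7351 / 3880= -1.89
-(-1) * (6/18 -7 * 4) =-83/3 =-27.67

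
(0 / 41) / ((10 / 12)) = 0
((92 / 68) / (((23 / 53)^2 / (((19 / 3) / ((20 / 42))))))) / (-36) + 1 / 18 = -365777 / 140760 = -2.60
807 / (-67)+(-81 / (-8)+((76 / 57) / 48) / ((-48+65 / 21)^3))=-862880237289 / 449469128552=-1.92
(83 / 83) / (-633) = -1 / 633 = -0.00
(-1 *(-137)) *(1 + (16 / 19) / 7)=20413 / 133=153.48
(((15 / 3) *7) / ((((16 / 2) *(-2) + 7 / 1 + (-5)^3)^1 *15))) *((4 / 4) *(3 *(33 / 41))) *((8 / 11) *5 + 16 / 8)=-651 / 2747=-0.24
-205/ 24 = -8.54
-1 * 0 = 0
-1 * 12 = -12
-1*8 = -8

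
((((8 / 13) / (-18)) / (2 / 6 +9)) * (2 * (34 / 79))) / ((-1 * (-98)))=-0.00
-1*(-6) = 6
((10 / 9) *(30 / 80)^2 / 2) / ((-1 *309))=-5 / 19776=-0.00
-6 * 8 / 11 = -48 / 11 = -4.36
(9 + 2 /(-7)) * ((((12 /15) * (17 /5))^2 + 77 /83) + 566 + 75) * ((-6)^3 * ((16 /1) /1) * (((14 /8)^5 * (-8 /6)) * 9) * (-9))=-34664296829.12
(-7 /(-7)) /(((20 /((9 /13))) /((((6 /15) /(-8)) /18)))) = -0.00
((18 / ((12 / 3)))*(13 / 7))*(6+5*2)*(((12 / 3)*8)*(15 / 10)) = 44928 / 7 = 6418.29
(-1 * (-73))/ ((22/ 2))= 73/ 11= 6.64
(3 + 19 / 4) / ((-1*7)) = -31 / 28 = -1.11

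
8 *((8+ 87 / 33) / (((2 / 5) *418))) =1170 / 2299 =0.51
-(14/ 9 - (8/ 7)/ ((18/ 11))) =-6/ 7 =-0.86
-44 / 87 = -0.51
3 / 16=0.19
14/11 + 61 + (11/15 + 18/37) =387622/6105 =63.49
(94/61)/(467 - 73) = 47/12017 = 0.00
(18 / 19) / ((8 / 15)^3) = 6.24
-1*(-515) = 515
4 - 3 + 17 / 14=31 / 14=2.21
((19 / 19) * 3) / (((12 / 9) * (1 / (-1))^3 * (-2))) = 9 / 8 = 1.12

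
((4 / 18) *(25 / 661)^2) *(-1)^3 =-1250 / 3932289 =-0.00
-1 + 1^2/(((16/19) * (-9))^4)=-429851375/429981696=-1.00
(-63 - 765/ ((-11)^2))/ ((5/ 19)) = -159372/ 605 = -263.42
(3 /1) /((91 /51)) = 153 /91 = 1.68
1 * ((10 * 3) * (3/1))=90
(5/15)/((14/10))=5/21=0.24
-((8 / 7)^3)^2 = -262144 / 117649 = -2.23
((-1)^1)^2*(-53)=-53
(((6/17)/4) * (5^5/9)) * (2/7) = 3125/357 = 8.75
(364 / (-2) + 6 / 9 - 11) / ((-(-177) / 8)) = -4616 / 531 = -8.69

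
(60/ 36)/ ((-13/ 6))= -10/ 13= -0.77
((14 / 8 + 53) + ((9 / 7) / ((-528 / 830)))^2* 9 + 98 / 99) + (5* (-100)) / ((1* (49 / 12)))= -14609489 / 487872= -29.95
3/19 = 0.16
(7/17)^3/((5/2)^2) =1372/122825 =0.01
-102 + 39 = -63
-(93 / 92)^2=-8649 / 8464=-1.02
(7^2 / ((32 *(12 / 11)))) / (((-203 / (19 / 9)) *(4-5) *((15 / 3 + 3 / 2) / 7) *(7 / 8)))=1463 / 81432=0.02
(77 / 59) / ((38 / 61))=4697 / 2242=2.10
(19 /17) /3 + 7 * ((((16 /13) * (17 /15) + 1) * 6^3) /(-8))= -1499236 /3315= -452.26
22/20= 11/10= 1.10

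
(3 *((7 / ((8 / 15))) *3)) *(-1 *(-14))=6615 / 4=1653.75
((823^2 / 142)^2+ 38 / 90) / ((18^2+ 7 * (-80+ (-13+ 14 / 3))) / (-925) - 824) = -3819298401432785 / 138267592764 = -27622.51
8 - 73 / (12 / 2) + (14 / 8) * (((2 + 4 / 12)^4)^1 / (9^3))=-967343 / 236196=-4.10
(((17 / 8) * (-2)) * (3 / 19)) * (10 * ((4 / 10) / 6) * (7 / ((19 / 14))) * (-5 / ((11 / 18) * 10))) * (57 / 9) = 2499 / 209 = 11.96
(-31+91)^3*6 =1296000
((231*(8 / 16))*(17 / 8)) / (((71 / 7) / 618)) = 8494101 / 568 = 14954.40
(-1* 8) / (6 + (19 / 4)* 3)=-32 / 81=-0.40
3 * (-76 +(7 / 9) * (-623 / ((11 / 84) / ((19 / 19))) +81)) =-122537 / 11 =-11139.73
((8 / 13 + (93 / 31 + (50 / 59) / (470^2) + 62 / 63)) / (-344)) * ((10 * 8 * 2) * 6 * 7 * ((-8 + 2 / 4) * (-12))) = -589148743800 / 72855029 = -8086.59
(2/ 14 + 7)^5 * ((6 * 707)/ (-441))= -63125000000/ 352947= -178851.22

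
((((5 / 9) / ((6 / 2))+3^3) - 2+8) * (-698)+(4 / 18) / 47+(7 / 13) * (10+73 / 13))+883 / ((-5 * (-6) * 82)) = -4071902291399 / 175858020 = -23154.49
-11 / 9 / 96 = -11 / 864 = -0.01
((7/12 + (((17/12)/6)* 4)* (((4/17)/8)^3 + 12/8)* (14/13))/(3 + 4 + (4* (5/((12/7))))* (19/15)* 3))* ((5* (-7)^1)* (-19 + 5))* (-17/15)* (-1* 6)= 136.89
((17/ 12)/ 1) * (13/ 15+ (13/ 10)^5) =23355943/ 3600000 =6.49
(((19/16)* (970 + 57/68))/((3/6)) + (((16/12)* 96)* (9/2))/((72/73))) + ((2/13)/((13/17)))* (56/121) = 32147252307/11124256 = 2889.83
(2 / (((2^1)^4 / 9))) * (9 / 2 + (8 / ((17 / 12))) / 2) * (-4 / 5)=-2241 / 340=-6.59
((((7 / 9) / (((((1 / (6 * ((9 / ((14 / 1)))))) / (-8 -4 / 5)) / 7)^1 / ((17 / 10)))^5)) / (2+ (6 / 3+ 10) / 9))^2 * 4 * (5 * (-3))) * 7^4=-432335252229259498222720620029448055246728192 / 476837158203125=-906672738883096015216775000000.00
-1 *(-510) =510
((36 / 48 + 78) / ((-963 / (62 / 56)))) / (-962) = 0.00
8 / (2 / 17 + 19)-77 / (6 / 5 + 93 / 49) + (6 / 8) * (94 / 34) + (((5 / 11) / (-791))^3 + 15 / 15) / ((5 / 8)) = -20856463961808611923 / 1004497523544414900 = -20.76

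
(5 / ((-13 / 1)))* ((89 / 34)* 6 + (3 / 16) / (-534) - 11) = -1139115 / 629408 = -1.81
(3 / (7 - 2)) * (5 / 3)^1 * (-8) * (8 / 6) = -32 / 3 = -10.67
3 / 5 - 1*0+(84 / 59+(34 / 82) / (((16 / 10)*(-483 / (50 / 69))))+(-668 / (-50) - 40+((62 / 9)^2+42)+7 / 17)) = 80485315040969 / 1233455598900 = 65.25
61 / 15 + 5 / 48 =4.17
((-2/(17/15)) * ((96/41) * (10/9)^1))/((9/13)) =-41600/6273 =-6.63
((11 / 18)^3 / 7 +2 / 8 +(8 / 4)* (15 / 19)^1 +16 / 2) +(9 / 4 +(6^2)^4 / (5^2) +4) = 1303116653621 / 19391400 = 67200.75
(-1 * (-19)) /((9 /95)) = 1805 /9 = 200.56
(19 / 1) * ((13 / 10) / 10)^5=7054567 / 10000000000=0.00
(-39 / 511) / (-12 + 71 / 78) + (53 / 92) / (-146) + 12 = 976207933 / 81330760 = 12.00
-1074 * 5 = -5370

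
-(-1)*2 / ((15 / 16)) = 2.13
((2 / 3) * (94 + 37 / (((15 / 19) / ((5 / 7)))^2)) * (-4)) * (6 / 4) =-219244 / 441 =-497.15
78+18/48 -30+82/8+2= 485/8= 60.62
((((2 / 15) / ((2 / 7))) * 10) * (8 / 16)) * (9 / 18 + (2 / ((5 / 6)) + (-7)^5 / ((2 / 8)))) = -4705757 / 30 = -156858.57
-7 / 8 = -0.88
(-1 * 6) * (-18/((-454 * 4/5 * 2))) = -135/908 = -0.15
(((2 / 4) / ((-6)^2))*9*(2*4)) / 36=1 / 36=0.03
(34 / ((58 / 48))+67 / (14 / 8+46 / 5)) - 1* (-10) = 281074 / 6351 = 44.26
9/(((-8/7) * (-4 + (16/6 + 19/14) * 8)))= -0.28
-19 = -19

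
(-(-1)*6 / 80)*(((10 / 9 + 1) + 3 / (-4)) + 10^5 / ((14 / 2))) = 3600343 / 3360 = 1071.53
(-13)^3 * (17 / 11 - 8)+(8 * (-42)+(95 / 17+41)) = 2597659 / 187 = 13891.22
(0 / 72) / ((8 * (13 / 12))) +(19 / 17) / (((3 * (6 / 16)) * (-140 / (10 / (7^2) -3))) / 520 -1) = -541424 / 431953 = -1.25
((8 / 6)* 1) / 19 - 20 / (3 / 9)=-3416 / 57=-59.93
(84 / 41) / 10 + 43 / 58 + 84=1010011 / 11890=84.95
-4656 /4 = -1164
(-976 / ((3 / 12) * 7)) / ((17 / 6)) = -196.84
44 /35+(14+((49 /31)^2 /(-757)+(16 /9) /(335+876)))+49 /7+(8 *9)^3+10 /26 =192372552592805483 /515370168495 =373270.64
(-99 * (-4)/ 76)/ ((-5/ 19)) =-99/ 5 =-19.80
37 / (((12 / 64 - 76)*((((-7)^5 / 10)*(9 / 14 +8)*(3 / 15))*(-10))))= -5920 / 352401973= -0.00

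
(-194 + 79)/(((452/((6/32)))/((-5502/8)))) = 949095/28928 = 32.81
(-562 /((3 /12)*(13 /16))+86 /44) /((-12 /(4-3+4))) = 1317895 /1144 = 1152.01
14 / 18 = 7 / 9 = 0.78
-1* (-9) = 9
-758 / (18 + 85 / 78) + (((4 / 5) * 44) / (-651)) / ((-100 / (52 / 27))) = -129899411668 / 3271519125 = -39.71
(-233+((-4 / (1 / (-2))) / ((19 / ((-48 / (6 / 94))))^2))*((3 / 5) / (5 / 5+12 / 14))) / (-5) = -89537327 / 117325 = -763.16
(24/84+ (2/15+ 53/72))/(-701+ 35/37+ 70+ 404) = -0.01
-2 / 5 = -0.40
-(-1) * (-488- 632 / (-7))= -2784 / 7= -397.71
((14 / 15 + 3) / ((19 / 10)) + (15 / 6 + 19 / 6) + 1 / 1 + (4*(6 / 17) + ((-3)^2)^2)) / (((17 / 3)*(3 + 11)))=88323 / 76874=1.15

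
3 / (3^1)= 1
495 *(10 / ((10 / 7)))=3465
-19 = -19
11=11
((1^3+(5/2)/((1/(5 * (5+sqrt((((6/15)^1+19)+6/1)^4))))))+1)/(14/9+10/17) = 1243737/328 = 3791.88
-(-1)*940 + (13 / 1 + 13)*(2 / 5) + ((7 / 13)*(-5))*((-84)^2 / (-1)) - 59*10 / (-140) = 18155899 / 910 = 19951.54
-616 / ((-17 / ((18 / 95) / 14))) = 792 / 1615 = 0.49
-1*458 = -458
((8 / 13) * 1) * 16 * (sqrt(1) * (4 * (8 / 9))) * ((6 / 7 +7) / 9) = 225280 / 7371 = 30.56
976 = 976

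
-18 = -18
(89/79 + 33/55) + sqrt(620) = 682/395 + 2*sqrt(155) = 26.63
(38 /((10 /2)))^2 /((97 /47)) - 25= 7243 /2425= 2.99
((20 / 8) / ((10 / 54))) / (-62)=-27 / 124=-0.22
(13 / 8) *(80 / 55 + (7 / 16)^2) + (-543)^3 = -3606800481441 / 22528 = -160103004.33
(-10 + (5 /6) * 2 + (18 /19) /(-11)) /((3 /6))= -10558 /627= -16.84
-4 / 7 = -0.57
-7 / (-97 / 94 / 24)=15792 / 97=162.80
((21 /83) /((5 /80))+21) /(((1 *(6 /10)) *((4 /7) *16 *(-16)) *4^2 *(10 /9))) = -43659 /2719744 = -0.02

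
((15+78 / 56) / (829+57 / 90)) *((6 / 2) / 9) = 0.01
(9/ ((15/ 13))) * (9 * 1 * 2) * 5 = 702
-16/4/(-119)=4/119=0.03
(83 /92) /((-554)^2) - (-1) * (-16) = -451780269 /28236272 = -16.00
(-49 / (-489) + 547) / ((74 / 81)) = 3611682 / 6031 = 598.85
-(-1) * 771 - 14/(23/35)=17243/23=749.70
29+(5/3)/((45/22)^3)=1596223/54675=29.19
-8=-8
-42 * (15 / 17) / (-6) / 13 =105 / 221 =0.48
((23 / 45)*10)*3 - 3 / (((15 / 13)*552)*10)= 423187 / 27600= 15.33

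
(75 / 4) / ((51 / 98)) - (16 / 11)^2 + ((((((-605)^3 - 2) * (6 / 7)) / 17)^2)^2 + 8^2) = 754197136274425135286073605595622576433 / 48529208882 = 15541096870304944924654700000.00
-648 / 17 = -38.12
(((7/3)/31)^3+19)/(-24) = -7641563/9652284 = -0.79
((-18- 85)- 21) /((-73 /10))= 1240 /73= 16.99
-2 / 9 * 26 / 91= -4 / 63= -0.06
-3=-3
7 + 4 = 11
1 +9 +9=19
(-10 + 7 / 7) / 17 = -0.53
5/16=0.31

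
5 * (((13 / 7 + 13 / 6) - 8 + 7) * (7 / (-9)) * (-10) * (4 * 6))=2822.22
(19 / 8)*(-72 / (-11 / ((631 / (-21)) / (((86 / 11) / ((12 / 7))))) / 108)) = -23306616 / 2107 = -11061.52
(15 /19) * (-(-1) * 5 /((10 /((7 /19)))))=105 /722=0.15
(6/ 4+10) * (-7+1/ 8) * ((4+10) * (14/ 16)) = -61985/ 64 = -968.52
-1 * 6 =-6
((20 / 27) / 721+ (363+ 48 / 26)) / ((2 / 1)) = 182.42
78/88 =39/44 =0.89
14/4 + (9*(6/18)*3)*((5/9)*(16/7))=209/14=14.93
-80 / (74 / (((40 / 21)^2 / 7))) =-64000 / 114219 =-0.56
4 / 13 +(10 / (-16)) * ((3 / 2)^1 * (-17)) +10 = 5459 / 208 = 26.25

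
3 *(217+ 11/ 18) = 3917/ 6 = 652.83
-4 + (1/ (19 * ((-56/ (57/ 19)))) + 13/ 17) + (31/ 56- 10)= -114719/ 9044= -12.68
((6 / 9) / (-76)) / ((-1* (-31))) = -1 / 3534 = -0.00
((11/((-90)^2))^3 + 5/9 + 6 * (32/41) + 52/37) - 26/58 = 144851448586554683/23379683913000000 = 6.20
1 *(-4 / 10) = -2 / 5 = -0.40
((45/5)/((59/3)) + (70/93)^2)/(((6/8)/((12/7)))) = 8361968/3572037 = 2.34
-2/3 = -0.67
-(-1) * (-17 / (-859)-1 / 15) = -604 / 12885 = -0.05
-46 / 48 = -23 / 24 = -0.96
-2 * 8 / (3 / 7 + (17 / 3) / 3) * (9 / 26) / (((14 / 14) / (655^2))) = -973028700 / 949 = -1025320.02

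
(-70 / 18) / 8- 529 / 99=-513 / 88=-5.83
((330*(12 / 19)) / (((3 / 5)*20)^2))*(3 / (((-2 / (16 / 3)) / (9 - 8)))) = -220 / 19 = -11.58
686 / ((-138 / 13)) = -4459 / 69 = -64.62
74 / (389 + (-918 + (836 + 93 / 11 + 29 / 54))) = 43956 / 187699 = 0.23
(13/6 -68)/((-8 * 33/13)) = 5135/1584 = 3.24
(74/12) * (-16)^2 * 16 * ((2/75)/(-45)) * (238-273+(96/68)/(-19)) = 525.00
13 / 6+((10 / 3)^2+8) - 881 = -15475 / 18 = -859.72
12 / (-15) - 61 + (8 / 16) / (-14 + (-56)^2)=-1929391 / 31220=-61.80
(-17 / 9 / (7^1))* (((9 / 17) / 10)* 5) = -1 / 14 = -0.07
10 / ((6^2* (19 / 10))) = 25 / 171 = 0.15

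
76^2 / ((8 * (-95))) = -38 / 5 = -7.60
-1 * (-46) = 46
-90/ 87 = -30/ 29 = -1.03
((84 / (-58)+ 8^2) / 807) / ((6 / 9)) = 907 / 7801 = 0.12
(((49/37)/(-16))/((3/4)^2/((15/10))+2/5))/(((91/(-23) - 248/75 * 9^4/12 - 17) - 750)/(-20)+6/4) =-704375/860309644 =-0.00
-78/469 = -0.17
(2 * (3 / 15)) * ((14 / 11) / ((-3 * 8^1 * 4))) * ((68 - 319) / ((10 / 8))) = 1757 / 1650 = 1.06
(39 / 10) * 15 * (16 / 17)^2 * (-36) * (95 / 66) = -8536320 / 3179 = -2685.22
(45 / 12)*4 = 15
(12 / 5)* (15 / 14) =18 / 7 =2.57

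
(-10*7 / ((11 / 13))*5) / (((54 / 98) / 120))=-8918000 / 99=-90080.81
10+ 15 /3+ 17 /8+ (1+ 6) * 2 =31.12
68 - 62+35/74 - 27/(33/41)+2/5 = -108557/4070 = -26.67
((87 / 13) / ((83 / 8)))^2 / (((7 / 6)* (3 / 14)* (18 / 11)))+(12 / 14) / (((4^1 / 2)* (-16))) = 129129613 / 130394992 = 0.99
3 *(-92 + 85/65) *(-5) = 17685/13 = 1360.38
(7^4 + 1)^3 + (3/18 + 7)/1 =83151532891/6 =13858588815.17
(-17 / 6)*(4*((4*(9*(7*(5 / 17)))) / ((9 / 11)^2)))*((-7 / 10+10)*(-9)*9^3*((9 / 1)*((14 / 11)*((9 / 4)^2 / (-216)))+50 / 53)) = 51676317.82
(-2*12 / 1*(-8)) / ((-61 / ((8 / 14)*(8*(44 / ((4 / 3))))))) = -202752 / 427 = -474.83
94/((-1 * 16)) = -47/8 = -5.88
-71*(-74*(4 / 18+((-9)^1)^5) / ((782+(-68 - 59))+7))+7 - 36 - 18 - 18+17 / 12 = -5585118671 / 11916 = -468707.51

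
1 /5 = 0.20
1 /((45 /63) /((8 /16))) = 0.70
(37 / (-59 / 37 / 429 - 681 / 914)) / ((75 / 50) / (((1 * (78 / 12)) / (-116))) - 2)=317195931 / 184678463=1.72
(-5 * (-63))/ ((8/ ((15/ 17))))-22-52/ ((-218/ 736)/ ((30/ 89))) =94886713/ 1319336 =71.92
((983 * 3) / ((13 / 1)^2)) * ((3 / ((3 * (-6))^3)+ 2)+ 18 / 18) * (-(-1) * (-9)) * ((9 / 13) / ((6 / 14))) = -40123111 / 52728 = -760.95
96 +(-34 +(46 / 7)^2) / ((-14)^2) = 461217 / 4802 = 96.05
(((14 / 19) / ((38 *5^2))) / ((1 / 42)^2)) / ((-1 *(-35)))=1764 / 45125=0.04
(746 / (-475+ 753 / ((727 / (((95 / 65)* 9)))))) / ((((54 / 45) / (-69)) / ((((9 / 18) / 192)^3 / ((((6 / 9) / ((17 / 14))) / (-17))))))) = -0.00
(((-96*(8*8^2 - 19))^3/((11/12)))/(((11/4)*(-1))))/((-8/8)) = -5088569310314496/121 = -42054291820780.96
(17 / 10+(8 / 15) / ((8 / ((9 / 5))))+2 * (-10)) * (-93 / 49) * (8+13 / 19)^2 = 92060793 / 35378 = 2602.20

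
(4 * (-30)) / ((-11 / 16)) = 174.55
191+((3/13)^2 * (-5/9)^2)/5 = 290516/1521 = 191.00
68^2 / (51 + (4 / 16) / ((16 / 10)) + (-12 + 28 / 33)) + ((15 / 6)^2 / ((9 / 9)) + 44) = 1648413 / 9940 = 165.84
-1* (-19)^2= -361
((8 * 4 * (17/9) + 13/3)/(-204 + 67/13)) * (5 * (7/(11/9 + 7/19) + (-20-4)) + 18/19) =115189087/3643440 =31.62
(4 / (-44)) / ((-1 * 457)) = 1 / 5027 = 0.00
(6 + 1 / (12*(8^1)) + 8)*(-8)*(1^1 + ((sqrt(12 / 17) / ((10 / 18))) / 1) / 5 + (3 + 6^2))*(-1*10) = 807*sqrt(51) / 17 + 134500 / 3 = 45172.34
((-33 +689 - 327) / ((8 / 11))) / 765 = 3619 / 6120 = 0.59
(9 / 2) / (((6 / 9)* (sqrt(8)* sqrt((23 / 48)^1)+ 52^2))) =109512 / 43869673- 27* sqrt(138) / 175478692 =0.00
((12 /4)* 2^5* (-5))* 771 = -370080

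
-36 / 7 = -5.14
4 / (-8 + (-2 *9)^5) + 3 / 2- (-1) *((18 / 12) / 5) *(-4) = 0.30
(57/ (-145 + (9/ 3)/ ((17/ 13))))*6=-2907/ 1213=-2.40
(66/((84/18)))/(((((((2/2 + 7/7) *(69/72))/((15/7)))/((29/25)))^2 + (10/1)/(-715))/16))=246883583232/633413921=389.77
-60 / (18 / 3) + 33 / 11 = -7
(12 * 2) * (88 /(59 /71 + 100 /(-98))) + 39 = -7321947 /659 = -11110.69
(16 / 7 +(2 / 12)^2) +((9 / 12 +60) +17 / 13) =52720 / 819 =64.37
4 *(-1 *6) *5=-120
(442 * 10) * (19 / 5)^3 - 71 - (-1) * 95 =6063956 / 25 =242558.24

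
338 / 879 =0.38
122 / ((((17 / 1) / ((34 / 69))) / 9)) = 732 / 23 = 31.83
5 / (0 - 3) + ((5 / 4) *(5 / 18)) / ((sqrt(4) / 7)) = -65 / 144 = -0.45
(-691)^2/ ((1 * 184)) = 477481/ 184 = 2595.01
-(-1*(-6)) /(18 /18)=-6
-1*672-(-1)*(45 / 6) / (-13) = -17487 / 26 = -672.58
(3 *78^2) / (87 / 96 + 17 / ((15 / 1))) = 8948.89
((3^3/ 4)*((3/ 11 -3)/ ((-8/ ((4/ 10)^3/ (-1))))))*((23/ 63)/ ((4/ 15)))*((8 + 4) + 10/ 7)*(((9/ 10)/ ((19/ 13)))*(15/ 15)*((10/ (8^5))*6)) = -10244637/ 3355770880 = -0.00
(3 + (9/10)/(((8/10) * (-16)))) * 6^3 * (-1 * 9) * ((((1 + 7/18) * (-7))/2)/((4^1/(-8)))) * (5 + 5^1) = -553710.94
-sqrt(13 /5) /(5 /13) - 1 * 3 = -7.19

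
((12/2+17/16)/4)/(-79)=-113/5056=-0.02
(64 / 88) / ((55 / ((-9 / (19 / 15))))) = -216 / 2299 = -0.09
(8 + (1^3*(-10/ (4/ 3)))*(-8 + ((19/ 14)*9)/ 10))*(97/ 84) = 319615/ 4704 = 67.95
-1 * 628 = -628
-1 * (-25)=25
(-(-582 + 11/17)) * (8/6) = 775.14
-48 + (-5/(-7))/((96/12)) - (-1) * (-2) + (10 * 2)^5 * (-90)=-16128002795/56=-288000049.91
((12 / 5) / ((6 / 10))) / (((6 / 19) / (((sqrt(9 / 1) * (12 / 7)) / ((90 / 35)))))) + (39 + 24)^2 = 11983 / 3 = 3994.33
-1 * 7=-7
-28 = -28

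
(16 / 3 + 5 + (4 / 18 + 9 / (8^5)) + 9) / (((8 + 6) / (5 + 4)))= 12.57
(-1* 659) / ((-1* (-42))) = -659 / 42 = -15.69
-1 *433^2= -187489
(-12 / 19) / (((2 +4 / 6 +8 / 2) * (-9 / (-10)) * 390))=-1 / 3705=-0.00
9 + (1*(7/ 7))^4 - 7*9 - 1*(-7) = -46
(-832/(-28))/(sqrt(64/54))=78 * sqrt(6)/7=27.29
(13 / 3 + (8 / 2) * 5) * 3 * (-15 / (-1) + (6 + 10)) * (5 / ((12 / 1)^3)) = 11315 / 1728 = 6.55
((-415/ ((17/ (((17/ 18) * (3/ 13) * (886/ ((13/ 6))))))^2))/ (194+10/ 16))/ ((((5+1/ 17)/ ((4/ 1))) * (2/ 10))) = -443051742400/ 1912187511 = -231.70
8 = 8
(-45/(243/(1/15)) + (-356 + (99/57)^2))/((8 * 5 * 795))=-2580487/232465950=-0.01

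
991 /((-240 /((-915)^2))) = -55312665 /16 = -3457041.56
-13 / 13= -1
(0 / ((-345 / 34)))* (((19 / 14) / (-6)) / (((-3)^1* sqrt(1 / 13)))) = 0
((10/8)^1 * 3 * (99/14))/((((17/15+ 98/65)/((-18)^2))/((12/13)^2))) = 25981560/9373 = 2771.96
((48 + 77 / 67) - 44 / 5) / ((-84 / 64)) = -30896 / 1005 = -30.74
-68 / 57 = -1.19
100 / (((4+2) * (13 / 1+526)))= 50 / 1617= 0.03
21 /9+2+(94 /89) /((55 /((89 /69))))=5513 /1265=4.36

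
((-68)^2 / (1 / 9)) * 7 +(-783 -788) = 289741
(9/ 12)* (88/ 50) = 33/ 25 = 1.32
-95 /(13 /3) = -21.92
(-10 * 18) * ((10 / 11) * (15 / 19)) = -129.19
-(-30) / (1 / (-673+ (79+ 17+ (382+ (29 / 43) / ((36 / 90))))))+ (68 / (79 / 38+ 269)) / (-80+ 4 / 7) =-357065045071 / 61569077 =-5799.42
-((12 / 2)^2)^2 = -1296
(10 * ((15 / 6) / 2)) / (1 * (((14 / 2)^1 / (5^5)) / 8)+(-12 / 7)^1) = -2187500 / 299951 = -7.29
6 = 6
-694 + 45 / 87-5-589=-37337 / 29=-1287.48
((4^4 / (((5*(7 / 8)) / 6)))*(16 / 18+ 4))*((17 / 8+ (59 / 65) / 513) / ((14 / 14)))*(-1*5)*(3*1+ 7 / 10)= -67532.91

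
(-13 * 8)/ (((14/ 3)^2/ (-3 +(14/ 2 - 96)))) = 21528/ 49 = 439.35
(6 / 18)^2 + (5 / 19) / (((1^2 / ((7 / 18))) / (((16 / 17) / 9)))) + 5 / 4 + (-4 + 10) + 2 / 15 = 3927143 / 523260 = 7.51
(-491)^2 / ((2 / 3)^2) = 2169729 / 4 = 542432.25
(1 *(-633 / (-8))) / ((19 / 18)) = 5697 / 76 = 74.96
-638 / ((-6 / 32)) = 10208 / 3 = 3402.67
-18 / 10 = -9 / 5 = -1.80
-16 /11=-1.45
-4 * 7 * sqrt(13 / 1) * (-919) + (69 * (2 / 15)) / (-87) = -46 / 435 + 25732 * sqrt(13) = 92777.94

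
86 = 86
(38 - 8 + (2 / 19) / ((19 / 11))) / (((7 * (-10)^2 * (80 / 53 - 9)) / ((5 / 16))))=-0.00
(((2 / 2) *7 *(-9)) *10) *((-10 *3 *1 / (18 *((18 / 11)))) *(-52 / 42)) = -7150 / 9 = -794.44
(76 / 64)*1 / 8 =19 / 128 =0.15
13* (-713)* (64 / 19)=-593216 / 19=-31221.89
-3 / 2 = -1.50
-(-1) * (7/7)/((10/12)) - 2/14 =37/35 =1.06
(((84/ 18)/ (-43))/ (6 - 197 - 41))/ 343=1/ 733236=0.00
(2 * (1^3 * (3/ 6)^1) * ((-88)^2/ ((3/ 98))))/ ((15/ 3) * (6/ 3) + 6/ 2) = 758912/ 39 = 19459.28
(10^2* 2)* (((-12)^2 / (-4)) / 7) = -7200 / 7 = -1028.57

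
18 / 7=2.57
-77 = -77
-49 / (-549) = 49 / 549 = 0.09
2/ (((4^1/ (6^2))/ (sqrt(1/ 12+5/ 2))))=3 * sqrt(93)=28.93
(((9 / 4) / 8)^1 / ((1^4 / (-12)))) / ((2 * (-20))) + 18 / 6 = 987 / 320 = 3.08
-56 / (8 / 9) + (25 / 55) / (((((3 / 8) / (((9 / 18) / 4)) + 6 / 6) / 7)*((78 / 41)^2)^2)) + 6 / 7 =-707775860395 / 11400637248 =-62.08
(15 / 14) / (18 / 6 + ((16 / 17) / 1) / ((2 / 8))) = 51 / 322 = 0.16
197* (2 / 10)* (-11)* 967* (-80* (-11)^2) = 4056866704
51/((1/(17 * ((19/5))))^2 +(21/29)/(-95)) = -771512955/111686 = -6907.88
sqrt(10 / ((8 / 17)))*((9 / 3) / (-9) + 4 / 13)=-sqrt(85) / 78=-0.12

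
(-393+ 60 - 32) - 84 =-449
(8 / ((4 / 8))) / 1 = 16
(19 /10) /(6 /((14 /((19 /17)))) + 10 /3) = 6783 /13610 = 0.50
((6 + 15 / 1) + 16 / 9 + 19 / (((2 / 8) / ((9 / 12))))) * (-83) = -59594 / 9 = -6621.56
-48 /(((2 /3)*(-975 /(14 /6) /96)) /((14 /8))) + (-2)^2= 10708 /325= 32.95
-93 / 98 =-0.95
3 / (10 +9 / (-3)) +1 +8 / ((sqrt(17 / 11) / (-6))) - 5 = -48 *sqrt(187) / 17 - 25 / 7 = -42.18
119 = 119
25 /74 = 0.34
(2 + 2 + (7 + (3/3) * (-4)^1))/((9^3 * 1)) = 7/729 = 0.01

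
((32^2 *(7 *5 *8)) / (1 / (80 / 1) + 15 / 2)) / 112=204800 / 601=340.77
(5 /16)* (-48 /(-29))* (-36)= -540 /29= -18.62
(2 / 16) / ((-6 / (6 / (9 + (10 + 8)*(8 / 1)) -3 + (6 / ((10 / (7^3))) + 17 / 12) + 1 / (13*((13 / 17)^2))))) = -152673319 / 35855040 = -4.26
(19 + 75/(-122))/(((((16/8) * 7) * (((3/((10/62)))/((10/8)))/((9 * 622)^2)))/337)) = 49349610052425/52948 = 932039171.50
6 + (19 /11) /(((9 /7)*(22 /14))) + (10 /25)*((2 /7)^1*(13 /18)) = 264421 /38115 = 6.94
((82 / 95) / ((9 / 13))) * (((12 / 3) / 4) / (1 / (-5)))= -1066 / 171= -6.23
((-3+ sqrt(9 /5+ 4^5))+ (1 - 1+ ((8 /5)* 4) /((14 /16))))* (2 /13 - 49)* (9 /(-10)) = 172593 /910+ 1143* sqrt(25645) /130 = 1597.67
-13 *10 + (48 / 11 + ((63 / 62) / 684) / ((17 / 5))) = -110703343 / 881144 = -125.64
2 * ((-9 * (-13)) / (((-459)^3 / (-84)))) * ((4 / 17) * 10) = 29120 / 60886809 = 0.00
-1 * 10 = -10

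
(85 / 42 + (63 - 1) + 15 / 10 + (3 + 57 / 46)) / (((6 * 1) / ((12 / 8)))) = 67391 / 3864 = 17.44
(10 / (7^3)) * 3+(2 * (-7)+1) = -4429 / 343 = -12.91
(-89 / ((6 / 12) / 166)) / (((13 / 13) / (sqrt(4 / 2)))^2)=-59096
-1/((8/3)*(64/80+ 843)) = -15/33752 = -0.00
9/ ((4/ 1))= 9/ 4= 2.25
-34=-34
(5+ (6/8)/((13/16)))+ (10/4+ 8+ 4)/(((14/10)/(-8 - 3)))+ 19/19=-19475/182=-107.01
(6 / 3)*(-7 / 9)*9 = -14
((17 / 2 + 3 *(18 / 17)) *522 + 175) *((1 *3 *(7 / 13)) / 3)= 746144 / 221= 3376.22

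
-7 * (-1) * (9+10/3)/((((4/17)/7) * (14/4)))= 4403/6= 733.83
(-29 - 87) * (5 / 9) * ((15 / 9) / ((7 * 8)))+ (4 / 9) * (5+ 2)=451 / 378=1.19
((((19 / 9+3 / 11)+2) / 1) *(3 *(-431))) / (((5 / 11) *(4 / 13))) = -1215851 / 30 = -40528.37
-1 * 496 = -496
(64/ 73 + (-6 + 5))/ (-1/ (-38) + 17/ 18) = -1539/ 12118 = -0.13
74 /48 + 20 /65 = 577 /312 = 1.85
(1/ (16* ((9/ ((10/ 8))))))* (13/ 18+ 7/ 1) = 695/ 10368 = 0.07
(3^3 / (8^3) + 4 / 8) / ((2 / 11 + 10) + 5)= 3113 / 85504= 0.04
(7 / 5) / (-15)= -7 / 75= -0.09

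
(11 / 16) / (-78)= -11 / 1248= -0.01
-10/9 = -1.11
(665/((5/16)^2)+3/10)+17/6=102191/15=6812.73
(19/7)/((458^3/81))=1539/672503384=0.00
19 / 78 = 0.24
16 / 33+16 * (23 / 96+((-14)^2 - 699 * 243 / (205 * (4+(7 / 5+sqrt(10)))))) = -257521335 / 432058+13588560 * sqrt(10) / 19639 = 1592.00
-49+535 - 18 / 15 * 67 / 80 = 96999 / 200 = 485.00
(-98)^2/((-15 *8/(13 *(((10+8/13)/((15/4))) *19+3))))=-8862091/150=-59080.61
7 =7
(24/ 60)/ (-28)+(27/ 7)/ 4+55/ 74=1253/ 740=1.69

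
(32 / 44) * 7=56 / 11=5.09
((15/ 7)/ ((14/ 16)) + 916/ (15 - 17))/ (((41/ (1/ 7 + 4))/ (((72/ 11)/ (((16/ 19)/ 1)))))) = -55347399/ 154693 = -357.79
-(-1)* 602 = 602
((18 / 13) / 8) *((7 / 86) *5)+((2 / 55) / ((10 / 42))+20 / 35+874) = 7530756743 / 8608600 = 874.79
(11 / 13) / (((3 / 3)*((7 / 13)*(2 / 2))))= 11 / 7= 1.57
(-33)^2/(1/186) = 202554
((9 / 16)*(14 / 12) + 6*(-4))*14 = -5229 / 16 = -326.81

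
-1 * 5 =-5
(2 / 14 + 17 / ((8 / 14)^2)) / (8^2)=0.82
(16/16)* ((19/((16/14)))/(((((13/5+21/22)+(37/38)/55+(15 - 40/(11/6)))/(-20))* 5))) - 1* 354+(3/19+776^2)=77575109579/128896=601842.65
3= 3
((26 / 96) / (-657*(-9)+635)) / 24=13 / 7543296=0.00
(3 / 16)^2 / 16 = 9 / 4096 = 0.00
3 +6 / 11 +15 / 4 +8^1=15.30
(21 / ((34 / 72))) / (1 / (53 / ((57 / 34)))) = 26712 / 19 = 1405.89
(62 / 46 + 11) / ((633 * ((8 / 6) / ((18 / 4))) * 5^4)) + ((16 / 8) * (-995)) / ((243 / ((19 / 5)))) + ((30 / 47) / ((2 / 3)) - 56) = -5969516345731 / 69282641250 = -86.16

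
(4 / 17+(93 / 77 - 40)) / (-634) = 50471 / 829906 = 0.06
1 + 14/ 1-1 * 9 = 6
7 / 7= 1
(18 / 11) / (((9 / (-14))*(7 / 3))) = -1.09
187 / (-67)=-187 / 67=-2.79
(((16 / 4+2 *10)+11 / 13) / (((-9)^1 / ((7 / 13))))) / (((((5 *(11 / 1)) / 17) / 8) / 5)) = -18.38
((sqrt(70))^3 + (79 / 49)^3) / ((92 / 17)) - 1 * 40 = -424566657 / 10823708 + 595 * sqrt(70) / 46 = 68.99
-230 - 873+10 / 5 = -1101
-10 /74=-0.14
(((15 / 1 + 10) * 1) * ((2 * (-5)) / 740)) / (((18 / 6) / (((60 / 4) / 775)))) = -5 / 2294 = -0.00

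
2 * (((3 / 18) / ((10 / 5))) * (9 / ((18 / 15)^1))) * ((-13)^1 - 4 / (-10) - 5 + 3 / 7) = -601 / 28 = -21.46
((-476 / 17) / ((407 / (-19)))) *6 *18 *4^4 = 14708736 / 407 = 36139.40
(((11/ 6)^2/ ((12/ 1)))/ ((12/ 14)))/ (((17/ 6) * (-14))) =-121/ 14688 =-0.01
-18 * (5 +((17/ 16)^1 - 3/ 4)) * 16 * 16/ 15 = -1632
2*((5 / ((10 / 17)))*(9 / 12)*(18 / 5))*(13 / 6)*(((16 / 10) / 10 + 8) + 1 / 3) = 422331 / 500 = 844.66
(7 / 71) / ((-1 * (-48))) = 7 / 3408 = 0.00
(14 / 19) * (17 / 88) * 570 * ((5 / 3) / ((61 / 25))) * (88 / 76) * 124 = 9222500 / 1159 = 7957.29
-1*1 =-1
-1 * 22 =-22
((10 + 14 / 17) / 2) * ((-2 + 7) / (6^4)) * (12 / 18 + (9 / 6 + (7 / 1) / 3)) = 115 / 1224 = 0.09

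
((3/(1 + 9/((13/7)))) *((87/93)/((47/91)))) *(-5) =-514605/110732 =-4.65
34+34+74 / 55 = 3814 / 55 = 69.35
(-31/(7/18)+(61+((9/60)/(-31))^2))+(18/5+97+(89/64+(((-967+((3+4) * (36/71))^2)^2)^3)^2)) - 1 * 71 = 1655467259909101375044369027373060403756237384638111917600052694805877007419332383453907/2898289607698172916977160218893405700445824299019200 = 571187660305581608535044400000000000.00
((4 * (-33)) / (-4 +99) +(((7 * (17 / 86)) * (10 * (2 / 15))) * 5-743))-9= -9119738 / 12255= -744.16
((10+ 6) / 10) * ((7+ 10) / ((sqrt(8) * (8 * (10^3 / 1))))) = 17 * sqrt(2) / 20000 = 0.00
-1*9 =-9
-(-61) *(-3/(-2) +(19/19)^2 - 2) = 61/2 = 30.50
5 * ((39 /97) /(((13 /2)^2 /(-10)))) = -600 /1261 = -0.48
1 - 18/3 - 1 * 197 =-202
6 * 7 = 42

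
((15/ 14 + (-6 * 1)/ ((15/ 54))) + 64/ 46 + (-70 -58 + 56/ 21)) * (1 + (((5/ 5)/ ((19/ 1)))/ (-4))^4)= -23279893575361/ 161139310080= -144.47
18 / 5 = 3.60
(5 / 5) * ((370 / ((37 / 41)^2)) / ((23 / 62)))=1042220 / 851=1224.70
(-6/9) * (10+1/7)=-6.76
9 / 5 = 1.80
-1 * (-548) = 548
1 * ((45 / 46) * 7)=315 / 46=6.85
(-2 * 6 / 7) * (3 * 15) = -77.14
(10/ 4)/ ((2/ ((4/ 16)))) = 5/ 16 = 0.31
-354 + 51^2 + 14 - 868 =1393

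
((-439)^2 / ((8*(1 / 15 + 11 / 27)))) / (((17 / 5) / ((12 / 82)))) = 390260025 / 178432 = 2187.16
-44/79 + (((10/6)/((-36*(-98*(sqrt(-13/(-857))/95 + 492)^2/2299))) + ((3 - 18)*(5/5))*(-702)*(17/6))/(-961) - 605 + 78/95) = -170117272630305288230621223922500936083/267571831586060335353936348032720280 + 346293603885625*sqrt(11141)/1485519828925495976870621519169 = -635.78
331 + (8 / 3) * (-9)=307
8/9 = 0.89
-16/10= -8/5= -1.60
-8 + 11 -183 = -180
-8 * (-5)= 40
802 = 802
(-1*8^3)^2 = 262144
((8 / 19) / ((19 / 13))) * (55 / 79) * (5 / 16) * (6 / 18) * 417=496925 / 57038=8.71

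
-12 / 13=-0.92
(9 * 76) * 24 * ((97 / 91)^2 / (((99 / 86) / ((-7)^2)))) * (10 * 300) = 4427800128000 / 1859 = 2381818250.67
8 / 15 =0.53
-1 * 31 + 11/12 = -361/12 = -30.08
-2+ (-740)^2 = 547598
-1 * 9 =-9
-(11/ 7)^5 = -161051/ 16807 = -9.58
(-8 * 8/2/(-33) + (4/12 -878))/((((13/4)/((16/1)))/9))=-5554752/143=-38844.42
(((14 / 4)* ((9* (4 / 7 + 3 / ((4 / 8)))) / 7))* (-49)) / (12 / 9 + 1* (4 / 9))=-13041 / 16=-815.06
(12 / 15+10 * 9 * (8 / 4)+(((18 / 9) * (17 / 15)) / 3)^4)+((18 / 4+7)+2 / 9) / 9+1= 1504341797 / 8201250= 183.43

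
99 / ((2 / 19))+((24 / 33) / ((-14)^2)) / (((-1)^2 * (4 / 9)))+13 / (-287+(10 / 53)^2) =408611196859 / 434478737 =940.46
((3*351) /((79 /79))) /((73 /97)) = 102141 /73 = 1399.19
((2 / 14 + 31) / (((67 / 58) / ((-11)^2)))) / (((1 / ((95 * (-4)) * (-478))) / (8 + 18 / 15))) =2556637637312 / 469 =5451252958.02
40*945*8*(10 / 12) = 252000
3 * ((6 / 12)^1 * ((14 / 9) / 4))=7 / 12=0.58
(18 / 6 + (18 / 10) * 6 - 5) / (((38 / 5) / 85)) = 1870 / 19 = 98.42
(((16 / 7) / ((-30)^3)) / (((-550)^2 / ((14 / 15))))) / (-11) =1 / 42113671875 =0.00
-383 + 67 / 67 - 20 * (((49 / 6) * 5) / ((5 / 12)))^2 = -192462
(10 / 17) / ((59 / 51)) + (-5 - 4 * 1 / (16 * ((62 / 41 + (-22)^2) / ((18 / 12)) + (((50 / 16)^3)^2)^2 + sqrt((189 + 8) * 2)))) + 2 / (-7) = -106125955770100510899906579907270507967981 / 22214909827467862664608079690952478775189 + 17861170629833715609501696 * sqrt(394) / 53789127911544461657646682060417624153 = -4.78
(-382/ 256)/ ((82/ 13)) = -2483/ 10496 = -0.24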